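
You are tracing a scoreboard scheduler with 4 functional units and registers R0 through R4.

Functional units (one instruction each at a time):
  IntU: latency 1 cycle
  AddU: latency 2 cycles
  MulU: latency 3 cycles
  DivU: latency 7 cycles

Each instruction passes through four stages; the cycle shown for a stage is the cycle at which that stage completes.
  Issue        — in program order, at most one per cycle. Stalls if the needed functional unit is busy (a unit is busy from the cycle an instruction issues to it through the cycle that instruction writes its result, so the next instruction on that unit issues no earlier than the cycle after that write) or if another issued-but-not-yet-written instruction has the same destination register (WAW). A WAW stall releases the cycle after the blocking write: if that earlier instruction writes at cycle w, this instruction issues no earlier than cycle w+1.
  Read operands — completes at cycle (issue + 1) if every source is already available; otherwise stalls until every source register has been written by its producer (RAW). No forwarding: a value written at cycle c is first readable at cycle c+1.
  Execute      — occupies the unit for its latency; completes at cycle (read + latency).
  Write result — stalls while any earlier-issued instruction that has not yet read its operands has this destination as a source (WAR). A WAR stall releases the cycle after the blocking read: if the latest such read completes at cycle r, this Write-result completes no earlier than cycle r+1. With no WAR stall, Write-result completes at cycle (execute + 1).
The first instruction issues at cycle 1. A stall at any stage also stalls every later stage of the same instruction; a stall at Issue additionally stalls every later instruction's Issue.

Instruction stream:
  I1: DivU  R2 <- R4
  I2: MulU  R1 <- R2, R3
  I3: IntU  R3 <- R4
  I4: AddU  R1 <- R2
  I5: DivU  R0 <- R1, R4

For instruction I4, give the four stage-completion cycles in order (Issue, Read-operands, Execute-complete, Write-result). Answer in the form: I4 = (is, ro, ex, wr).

I4 = (16, 17, 19, 20)

I1 -> (1, 2, 9, 10)
I2 -> (2, 11, 14, 15)  // RAW R2: wait I1 write@10
I3 -> (3, 4, 5, 12)  // WAR R3: wait I2 read@11
I4 -> (16, 17, 19, 20)  // WAW R1: wait I2 write@15
I5 -> (17, 21, 28, 29)  // RAW R1: wait I4 write@20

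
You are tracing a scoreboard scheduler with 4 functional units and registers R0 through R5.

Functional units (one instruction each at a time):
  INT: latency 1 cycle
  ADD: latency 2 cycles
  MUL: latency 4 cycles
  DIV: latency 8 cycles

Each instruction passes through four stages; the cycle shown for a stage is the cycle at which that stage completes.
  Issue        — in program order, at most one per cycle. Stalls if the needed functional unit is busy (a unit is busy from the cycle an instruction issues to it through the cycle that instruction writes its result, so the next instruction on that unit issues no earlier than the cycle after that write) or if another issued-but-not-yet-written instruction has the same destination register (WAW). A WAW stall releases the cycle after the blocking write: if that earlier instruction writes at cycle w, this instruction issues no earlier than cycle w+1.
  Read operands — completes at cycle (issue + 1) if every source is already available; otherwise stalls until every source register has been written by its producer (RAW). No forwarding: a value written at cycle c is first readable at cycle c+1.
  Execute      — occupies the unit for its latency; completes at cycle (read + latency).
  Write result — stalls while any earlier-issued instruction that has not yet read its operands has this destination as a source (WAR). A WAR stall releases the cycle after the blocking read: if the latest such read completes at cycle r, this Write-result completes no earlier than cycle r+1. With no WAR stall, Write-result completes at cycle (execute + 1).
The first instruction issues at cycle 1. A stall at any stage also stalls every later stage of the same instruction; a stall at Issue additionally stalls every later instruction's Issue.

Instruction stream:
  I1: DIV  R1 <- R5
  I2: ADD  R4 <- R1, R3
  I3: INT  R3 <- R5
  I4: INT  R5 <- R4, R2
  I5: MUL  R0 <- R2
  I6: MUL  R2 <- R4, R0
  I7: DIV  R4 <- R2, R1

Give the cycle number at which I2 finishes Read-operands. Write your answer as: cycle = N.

cycle 1: I1 dispatched to DIV
cycle 2: I1 operands ready · I2 dispatched to ADD
cycle 3: I3 dispatched to INT
cycle 4: I3 operands ready
cycle 5: I3 complete
cycle 10: I1 complete
cycle 11: R1←I1
cycle 12: I2 operands ready
cycle 13: R3←I3
cycle 14: I2 complete · I4 dispatched to INT
cycle 15: R4←I2 · I5 dispatched to MUL
cycle 16: I4 operands ready · I5 operands ready
cycle 17: I4 complete
cycle 18: R5←I4
cycle 20: I5 complete
cycle 21: R0←I5
cycle 22: I6 dispatched to MUL
cycle 23: I6 operands ready · I7 dispatched to DIV
cycle 27: I6 complete
cycle 28: R2←I6
cycle 29: I7 operands ready
cycle 37: I7 complete
cycle 38: R4←I7

cycle = 12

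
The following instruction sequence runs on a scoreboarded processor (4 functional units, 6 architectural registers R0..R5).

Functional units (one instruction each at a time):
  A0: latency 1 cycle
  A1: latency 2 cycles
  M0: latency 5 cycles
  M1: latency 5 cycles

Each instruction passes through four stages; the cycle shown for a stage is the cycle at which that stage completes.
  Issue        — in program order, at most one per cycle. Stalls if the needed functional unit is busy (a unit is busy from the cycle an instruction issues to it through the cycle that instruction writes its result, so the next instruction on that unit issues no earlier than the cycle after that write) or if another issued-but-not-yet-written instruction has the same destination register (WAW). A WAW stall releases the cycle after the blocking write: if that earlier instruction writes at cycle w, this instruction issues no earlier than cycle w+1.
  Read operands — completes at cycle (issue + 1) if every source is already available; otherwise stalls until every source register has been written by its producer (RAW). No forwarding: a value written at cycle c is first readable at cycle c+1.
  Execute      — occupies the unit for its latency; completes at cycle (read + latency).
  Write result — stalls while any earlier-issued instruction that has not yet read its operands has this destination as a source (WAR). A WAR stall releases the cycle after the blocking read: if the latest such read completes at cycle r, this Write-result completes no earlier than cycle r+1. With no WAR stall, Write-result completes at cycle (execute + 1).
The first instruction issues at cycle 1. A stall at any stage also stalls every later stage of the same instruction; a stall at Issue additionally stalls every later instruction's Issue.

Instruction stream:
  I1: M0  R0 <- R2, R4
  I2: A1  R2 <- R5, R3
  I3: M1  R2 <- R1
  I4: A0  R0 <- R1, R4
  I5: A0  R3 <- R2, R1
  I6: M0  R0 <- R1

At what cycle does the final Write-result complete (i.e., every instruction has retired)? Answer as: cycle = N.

cycle = 21

I1: IS=1 RO=2 EX=7 WR=8
I2: IS=2 RO=3 EX=5 WR=6
I3: IS=7 RO=8 EX=13 WR=14  [WAW R2: wait I2 write@6]
I4: IS=9 RO=10 EX=11 WR=12  [WAW R0: wait I1 write@8]
I5: IS=13 RO=15 EX=16 WR=17  [struct: A0 busy until I4 writes@12; RAW R2: wait I3 write@14]
I6: IS=14 RO=15 EX=20 WR=21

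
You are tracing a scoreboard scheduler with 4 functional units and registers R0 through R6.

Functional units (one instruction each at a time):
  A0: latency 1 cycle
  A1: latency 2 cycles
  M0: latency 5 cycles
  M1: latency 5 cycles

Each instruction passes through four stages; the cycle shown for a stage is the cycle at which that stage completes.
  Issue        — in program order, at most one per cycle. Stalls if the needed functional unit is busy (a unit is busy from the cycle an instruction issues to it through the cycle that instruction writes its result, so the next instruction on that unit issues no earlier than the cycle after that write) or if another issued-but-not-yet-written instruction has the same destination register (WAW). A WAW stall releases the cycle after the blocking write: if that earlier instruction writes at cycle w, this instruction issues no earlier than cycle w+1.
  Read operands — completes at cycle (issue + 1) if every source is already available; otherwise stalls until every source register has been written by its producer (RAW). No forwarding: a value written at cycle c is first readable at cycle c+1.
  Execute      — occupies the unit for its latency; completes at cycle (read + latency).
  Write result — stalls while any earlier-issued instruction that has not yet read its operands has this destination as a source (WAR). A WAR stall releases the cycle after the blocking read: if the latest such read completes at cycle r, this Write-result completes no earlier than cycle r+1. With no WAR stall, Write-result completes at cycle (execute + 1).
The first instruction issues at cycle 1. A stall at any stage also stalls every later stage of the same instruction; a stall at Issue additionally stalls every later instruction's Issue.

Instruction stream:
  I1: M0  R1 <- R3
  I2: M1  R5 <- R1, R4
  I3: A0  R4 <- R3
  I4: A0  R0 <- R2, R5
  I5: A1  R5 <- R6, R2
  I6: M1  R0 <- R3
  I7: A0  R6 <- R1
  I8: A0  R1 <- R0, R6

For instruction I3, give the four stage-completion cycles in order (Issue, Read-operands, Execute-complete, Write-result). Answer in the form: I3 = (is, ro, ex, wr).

t=1  issue I1 (M0)
t=2  I1 read-ops · issue I2 (M1)
t=3  issue I3 (A0)
t=4  I3 read-ops
t=5  I3 finished on A0
t=7  I1 finished on M0
t=8  I1→R1
t=9  I2 read-ops
t=10  I3→R4
t=11  issue I4 (A0)
t=14  I2 finished on M1
t=15  I2→R5
t=16  I4 read-ops · issue I5 (A1)
t=17  I4 finished on A0 · I5 read-ops
t=18  I4→R0
t=19  I5 finished on A1 · issue I6 (M1)
t=20  I5→R5 · I6 read-ops · issue I7 (A0)
t=21  I7 read-ops
t=22  I7 finished on A0
t=23  I7→R6
t=24  issue I8 (A0)
t=25  I6 finished on M1
t=26  I6→R0
t=27  I8 read-ops
t=28  I8 finished on A0
t=29  I8→R1

I3 = (3, 4, 5, 10)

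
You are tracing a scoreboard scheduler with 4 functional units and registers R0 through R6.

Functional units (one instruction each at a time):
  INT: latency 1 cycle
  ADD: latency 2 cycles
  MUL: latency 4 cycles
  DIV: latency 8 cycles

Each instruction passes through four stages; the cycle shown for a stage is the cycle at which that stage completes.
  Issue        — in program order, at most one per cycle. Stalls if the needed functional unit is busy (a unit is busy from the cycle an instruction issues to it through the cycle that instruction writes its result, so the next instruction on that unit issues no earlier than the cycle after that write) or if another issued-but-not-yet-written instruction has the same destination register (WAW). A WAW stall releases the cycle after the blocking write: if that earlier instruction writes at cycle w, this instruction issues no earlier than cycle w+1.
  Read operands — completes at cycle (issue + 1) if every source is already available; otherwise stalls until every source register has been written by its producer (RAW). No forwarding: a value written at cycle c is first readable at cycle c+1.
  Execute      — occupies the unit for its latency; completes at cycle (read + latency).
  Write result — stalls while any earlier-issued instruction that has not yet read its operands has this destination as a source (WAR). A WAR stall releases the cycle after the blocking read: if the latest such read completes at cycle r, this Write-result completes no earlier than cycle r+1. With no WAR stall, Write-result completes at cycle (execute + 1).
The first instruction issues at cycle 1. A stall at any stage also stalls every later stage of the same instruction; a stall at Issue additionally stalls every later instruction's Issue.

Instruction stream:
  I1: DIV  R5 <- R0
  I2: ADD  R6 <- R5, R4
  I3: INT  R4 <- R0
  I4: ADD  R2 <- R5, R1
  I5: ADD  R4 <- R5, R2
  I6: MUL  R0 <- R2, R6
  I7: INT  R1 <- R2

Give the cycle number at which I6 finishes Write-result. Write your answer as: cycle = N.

c1: I1 dispatched to DIV
c2: I1 operands ready, I2 dispatched to ADD
c3: I3 dispatched to INT
c4: I3 operands ready
c5: I3 complete
c10: I1 complete
c11: R5←I1
c12: I2 operands ready
c13: R4←I3
c14: I2 complete
c15: R6←I2
c16: I4 dispatched to ADD
c17: I4 operands ready
c19: I4 complete
c20: R2←I4
c21: I5 dispatched to ADD
c22: I5 operands ready, I6 dispatched to MUL
c23: I6 operands ready, I7 dispatched to INT
c24: I5 complete, I7 operands ready
c25: R4←I5, I7 complete
c26: R1←I7
c27: I6 complete
c28: R0←I6

cycle = 28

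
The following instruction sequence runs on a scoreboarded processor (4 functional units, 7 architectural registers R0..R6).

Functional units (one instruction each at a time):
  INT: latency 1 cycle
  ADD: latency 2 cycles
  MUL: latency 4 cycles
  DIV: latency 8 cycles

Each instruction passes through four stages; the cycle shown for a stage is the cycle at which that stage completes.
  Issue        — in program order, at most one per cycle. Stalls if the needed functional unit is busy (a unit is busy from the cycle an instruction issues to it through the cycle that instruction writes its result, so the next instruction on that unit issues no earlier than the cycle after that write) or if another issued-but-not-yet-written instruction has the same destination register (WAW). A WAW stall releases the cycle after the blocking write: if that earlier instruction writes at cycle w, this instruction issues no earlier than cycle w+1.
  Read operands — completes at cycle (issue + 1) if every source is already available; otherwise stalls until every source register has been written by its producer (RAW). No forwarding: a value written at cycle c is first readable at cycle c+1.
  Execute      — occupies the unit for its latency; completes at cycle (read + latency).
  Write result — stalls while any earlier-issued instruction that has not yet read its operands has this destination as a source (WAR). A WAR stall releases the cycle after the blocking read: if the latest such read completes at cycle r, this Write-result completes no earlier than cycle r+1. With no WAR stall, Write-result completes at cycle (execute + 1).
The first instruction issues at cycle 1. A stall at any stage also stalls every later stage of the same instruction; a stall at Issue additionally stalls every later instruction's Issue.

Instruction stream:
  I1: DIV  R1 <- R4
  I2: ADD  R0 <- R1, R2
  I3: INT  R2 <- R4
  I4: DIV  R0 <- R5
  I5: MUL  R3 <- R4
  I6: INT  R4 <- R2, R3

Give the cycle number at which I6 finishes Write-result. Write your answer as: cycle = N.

I1  is:1  ro:2  ex:10  wr:11
I2  is:2  ro:12  ex:14  wr:15  — RAW R1: wait I1 write@11
I3  is:3  ro:4  ex:5  wr:13  — WAR R2: wait I2 read@12
I4  is:16  ro:17  ex:25  wr:26  — WAW R0: wait I2 write@15
I5  is:17  ro:18  ex:22  wr:23
I6  is:18  ro:24  ex:25  wr:26  — RAW R3: wait I5 write@23

cycle = 26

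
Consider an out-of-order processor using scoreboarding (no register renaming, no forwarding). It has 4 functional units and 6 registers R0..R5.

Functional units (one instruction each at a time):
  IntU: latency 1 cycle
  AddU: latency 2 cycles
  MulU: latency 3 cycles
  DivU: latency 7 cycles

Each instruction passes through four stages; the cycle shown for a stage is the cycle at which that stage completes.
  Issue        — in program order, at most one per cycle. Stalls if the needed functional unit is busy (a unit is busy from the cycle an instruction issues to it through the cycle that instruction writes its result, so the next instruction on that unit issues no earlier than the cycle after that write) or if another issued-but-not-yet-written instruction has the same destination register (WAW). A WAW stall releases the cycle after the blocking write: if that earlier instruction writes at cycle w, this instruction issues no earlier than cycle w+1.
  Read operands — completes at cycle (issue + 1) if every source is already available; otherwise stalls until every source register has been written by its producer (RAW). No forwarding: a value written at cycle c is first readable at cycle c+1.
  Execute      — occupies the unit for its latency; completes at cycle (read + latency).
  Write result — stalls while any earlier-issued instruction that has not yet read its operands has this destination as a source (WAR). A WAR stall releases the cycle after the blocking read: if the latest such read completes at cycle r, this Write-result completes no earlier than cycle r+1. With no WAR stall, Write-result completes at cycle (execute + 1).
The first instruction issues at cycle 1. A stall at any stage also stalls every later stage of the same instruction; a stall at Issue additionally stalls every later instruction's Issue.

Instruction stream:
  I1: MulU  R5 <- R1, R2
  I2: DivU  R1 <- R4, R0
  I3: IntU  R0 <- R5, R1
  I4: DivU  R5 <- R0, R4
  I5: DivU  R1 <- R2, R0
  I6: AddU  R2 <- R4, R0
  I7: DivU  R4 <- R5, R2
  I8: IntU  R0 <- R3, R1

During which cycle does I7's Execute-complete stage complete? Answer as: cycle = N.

cycle = 42

I1 -> (1, 2, 5, 6)
I2 -> (2, 3, 10, 11)
I3 -> (3, 12, 13, 14)  // RAW R1: wait I2 write@11
I4 -> (12, 15, 22, 23)  // struct: DivU busy until I2 writes@11, RAW R0: wait I3 write@14
I5 -> (24, 25, 32, 33)  // struct: DivU busy until I4 writes@23
I6 -> (25, 26, 28, 29)
I7 -> (34, 35, 42, 43)  // struct: DivU busy until I5 writes@33
I8 -> (35, 36, 37, 38)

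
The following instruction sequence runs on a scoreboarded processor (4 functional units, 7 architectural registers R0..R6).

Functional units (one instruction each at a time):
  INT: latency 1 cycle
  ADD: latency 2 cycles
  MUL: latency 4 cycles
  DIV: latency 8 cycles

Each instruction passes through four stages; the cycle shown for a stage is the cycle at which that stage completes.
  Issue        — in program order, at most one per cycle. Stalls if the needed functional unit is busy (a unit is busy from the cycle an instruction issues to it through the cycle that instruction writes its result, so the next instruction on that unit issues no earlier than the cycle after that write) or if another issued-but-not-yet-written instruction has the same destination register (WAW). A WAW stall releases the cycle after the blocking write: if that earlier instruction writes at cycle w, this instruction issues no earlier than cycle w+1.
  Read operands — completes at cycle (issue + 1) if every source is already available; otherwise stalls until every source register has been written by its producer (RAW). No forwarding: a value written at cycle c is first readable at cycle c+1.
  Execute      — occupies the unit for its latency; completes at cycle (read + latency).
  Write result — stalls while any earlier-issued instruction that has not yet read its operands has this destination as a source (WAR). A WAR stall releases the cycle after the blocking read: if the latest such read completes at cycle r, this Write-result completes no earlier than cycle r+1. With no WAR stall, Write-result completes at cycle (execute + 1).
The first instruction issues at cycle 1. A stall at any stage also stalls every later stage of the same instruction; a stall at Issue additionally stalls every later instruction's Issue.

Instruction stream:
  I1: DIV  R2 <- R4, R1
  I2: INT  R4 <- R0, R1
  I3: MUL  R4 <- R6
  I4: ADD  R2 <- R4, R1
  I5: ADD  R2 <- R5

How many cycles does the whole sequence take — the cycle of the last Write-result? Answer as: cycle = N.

cycle = 21

t=1  I1 dispatched to DIV
t=2  I1 operands ready; I2 dispatched to INT
t=3  I2 operands ready
t=4  I2 complete
t=5  R4←I2
t=6  I3 dispatched to MUL
t=7  I3 operands ready
t=10  I1 complete
t=11  R2←I1; I3 complete
t=12  R4←I3; I4 dispatched to ADD
t=13  I4 operands ready
t=15  I4 complete
t=16  R2←I4
t=17  I5 dispatched to ADD
t=18  I5 operands ready
t=20  I5 complete
t=21  R2←I5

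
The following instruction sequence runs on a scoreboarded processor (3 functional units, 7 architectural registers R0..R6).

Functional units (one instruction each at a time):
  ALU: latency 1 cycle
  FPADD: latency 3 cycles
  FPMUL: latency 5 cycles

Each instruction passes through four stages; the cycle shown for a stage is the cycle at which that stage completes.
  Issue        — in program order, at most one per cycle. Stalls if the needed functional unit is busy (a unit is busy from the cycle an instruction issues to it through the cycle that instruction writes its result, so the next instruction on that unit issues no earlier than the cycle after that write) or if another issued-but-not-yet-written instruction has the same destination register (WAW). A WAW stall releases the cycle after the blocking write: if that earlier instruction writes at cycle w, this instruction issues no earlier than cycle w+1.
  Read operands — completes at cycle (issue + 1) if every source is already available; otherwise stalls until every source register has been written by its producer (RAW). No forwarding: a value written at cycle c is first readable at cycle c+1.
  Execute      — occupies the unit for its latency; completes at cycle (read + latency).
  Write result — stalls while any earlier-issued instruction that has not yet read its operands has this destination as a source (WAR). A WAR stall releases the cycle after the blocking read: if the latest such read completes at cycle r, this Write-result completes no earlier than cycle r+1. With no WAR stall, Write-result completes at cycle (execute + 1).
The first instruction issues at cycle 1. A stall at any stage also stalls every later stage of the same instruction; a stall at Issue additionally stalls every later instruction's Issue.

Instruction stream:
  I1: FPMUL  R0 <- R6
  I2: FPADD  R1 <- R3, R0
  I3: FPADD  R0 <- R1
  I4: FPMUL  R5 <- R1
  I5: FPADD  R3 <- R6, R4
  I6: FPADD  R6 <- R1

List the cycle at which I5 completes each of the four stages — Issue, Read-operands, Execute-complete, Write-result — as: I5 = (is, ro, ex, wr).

[I1] 1/2/7/8
[I2] 2/9/12/13  (RAW R0: wait I1 write@8)
[I3] 14/15/18/19  (struct: FPADD busy until I2 writes@13)
[I4] 15/16/21/22
[I5] 20/21/24/25  (struct: FPADD busy until I3 writes@19)
[I6] 26/27/30/31  (struct: FPADD busy until I5 writes@25)

I5 = (20, 21, 24, 25)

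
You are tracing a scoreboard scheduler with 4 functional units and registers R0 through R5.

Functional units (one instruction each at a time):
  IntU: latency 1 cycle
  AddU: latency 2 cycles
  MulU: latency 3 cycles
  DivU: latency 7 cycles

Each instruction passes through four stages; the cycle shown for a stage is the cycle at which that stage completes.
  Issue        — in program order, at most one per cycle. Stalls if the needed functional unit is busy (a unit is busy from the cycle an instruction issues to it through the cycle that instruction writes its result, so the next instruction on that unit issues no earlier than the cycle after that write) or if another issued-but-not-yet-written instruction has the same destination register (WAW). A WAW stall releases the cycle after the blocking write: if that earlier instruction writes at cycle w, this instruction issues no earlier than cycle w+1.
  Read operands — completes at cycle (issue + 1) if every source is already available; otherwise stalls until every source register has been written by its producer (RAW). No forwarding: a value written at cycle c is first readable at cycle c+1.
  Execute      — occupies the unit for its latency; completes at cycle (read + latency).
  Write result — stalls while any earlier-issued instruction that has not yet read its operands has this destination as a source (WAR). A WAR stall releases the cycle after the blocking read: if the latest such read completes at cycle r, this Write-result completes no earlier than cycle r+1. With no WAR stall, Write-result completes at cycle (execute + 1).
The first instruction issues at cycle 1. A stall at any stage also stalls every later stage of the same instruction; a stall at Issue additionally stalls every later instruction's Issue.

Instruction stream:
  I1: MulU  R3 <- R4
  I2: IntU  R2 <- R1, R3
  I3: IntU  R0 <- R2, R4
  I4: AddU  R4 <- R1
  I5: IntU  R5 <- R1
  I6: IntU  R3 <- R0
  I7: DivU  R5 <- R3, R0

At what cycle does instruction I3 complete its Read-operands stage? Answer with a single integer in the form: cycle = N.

t=1  I1 dispatched to MulU
t=2  I1 operands ready; I2 dispatched to IntU
t=5  I1 complete
t=6  R3←I1
t=7  I2 operands ready
t=8  I2 complete
t=9  R2←I2
t=10  I3 dispatched to IntU
t=11  I3 operands ready; I4 dispatched to AddU
t=12  I3 complete; I4 operands ready
t=13  R0←I3
t=14  I4 complete; I5 dispatched to IntU
t=15  R4←I4; I5 operands ready
t=16  I5 complete
t=17  R5←I5
t=18  I6 dispatched to IntU
t=19  I6 operands ready; I7 dispatched to DivU
t=20  I6 complete
t=21  R3←I6
t=22  I7 operands ready
t=29  I7 complete
t=30  R5←I7

cycle = 11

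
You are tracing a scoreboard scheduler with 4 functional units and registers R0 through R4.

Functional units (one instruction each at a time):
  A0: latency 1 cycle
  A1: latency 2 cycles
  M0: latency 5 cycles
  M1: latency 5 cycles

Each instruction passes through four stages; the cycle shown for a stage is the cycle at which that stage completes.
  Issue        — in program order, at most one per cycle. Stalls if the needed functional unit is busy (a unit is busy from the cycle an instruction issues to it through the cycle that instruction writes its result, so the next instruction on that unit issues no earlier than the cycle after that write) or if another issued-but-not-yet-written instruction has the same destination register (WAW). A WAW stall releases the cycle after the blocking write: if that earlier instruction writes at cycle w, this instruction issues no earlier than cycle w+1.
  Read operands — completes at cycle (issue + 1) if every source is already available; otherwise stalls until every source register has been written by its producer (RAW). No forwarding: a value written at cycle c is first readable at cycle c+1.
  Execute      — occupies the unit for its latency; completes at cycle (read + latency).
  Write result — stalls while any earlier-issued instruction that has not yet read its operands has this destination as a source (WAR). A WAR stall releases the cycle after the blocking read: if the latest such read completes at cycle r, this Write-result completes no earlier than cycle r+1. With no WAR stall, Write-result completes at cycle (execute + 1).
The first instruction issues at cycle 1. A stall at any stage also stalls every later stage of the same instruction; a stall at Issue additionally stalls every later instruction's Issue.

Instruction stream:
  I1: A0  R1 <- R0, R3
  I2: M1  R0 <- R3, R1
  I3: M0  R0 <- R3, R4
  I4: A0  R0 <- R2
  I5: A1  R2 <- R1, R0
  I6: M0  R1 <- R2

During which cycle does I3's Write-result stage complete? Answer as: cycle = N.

c1: I1→A0
c2: I1 RO · I2→M1
c3: I1 EX
c4: I1 WR R1
c5: I2 RO
c10: I2 EX
c11: I2 WR R0
c12: I3→M0
c13: I3 RO
c18: I3 EX
c19: I3 WR R0
c20: I4→A0
c21: I4 RO · I5→A1
c22: I4 EX · I6→M0
c23: I4 WR R0
c24: I5 RO
c26: I5 EX
c27: I5 WR R2
c28: I6 RO
c33: I6 EX
c34: I6 WR R1

cycle = 19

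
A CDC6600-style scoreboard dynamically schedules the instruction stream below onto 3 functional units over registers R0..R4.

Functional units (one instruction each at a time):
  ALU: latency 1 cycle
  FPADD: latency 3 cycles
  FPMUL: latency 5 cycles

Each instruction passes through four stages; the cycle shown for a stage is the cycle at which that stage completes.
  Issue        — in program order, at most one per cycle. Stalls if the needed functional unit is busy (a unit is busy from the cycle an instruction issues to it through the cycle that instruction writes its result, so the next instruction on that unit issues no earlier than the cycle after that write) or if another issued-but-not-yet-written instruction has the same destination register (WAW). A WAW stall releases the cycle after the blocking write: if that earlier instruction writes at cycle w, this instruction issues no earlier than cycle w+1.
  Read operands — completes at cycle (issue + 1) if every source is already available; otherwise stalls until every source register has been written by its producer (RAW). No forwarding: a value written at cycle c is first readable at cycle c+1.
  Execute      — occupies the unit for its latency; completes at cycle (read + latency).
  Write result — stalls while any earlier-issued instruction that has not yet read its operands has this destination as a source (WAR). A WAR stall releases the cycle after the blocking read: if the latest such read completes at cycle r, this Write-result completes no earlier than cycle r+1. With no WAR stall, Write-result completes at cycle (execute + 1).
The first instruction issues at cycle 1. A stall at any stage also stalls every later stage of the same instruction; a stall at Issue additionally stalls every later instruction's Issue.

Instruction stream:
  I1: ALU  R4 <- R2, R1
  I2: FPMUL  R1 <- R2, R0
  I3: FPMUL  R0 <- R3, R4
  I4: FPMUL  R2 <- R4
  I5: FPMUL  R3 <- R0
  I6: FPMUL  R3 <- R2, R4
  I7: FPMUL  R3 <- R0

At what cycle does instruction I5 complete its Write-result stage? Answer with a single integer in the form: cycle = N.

[1] I1 issues→ALU
[2] I1 reads · I2 issues→FPMUL
[3] I1 exec-done · I2 reads
[4] I1 writes R4
[8] I2 exec-done
[9] I2 writes R1
[10] I3 issues→FPMUL
[11] I3 reads
[16] I3 exec-done
[17] I3 writes R0
[18] I4 issues→FPMUL
[19] I4 reads
[24] I4 exec-done
[25] I4 writes R2
[26] I5 issues→FPMUL
[27] I5 reads
[32] I5 exec-done
[33] I5 writes R3
[34] I6 issues→FPMUL
[35] I6 reads
[40] I6 exec-done
[41] I6 writes R3
[42] I7 issues→FPMUL
[43] I7 reads
[48] I7 exec-done
[49] I7 writes R3

cycle = 33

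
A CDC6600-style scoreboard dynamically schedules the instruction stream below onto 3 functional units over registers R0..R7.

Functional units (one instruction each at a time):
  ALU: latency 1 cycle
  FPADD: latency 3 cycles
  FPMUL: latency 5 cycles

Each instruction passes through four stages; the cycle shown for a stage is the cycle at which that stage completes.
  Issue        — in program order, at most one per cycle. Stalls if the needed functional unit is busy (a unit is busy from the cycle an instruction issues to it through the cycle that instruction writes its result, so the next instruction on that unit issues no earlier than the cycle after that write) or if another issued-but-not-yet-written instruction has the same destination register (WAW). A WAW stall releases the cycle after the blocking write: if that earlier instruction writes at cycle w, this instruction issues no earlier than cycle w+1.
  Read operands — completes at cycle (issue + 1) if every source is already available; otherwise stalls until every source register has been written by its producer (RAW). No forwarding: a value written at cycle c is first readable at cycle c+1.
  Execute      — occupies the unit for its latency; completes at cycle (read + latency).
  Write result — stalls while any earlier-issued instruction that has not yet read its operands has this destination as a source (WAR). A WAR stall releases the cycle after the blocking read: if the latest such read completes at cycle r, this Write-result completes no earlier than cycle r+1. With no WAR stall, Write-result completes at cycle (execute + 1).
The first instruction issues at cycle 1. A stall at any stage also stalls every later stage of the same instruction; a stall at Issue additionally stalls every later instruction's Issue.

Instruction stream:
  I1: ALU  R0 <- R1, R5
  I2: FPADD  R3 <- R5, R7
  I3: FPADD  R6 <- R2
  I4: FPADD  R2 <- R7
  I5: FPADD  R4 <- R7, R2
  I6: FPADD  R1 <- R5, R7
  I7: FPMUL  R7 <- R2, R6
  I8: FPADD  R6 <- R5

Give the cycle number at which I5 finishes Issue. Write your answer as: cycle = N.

cycle = 20

[1] I1→ALU
[2] I1 RO; I2→FPADD
[3] I1 EX; I2 RO
[4] I1 WR R0
[6] I2 EX
[7] I2 WR R3
[8] I3→FPADD
[9] I3 RO
[12] I3 EX
[13] I3 WR R6
[14] I4→FPADD
[15] I4 RO
[18] I4 EX
[19] I4 WR R2
[20] I5→FPADD
[21] I5 RO
[24] I5 EX
[25] I5 WR R4
[26] I6→FPADD
[27] I6 RO; I7→FPMUL
[28] I7 RO
[30] I6 EX
[31] I6 WR R1
[32] I8→FPADD
[33] I7 EX; I8 RO
[34] I7 WR R7
[36] I8 EX
[37] I8 WR R6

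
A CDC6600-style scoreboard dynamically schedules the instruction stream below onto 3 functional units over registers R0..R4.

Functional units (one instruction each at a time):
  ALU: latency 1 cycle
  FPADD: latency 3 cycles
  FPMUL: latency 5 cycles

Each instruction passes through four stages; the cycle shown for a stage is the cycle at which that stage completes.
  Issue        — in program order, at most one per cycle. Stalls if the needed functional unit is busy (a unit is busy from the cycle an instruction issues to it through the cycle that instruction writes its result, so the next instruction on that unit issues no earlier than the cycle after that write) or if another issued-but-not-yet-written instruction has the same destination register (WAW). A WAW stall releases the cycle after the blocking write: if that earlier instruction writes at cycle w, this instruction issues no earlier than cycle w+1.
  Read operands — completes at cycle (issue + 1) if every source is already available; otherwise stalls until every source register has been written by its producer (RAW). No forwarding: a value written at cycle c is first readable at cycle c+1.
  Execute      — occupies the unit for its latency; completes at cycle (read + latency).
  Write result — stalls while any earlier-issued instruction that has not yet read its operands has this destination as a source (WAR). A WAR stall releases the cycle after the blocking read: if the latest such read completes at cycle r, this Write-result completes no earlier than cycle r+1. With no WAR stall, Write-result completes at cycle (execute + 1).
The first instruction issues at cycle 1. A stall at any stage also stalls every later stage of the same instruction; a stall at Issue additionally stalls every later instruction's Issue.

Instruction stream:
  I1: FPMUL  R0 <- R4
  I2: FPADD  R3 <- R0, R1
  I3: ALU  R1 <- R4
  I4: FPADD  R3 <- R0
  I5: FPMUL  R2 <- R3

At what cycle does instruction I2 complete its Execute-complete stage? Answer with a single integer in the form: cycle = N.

t=1  I1 dispatched to FPMUL
t=2  I1 operands ready; I2 dispatched to FPADD
t=3  I3 dispatched to ALU
t=4  I3 operands ready
t=5  I3 complete
t=7  I1 complete
t=8  R0←I1
t=9  I2 operands ready
t=10  R1←I3
t=12  I2 complete
t=13  R3←I2
t=14  I4 dispatched to FPADD
t=15  I4 operands ready; I5 dispatched to FPMUL
t=18  I4 complete
t=19  R3←I4
t=20  I5 operands ready
t=25  I5 complete
t=26  R2←I5

cycle = 12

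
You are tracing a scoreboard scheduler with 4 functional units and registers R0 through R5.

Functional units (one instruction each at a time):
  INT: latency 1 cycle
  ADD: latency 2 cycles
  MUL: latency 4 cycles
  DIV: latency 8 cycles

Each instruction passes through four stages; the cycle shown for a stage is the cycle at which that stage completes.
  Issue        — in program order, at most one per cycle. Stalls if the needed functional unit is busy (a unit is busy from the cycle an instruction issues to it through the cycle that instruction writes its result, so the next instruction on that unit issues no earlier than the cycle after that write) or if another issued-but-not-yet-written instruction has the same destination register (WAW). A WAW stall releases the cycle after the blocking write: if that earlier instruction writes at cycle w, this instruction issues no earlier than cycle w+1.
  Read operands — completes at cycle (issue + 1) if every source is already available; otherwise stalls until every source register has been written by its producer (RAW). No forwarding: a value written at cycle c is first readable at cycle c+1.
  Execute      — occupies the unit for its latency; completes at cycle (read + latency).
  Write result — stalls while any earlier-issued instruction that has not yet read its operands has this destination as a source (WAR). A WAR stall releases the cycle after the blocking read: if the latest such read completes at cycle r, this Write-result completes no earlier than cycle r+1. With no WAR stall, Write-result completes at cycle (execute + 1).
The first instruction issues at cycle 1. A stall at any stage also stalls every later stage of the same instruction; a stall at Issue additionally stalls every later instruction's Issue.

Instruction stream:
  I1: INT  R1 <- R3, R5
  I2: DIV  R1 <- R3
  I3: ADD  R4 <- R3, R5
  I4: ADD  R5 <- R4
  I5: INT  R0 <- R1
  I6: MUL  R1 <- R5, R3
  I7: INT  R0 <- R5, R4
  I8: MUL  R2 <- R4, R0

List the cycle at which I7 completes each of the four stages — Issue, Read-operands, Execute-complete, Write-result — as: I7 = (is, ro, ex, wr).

[1] I1 issues→INT
[2] I1 reads
[3] I1 exec-done
[4] I1 writes R1
[5] I2 issues→DIV
[6] I2 reads · I3 issues→ADD
[7] I3 reads
[9] I3 exec-done
[10] I3 writes R4
[11] I4 issues→ADD
[12] I4 reads · I5 issues→INT
[14] I2 exec-done · I4 exec-done
[15] I2 writes R1 · I4 writes R5
[16] I5 reads · I6 issues→MUL
[17] I5 exec-done · I6 reads
[18] I5 writes R0
[19] I7 issues→INT
[20] I7 reads
[21] I6 exec-done · I7 exec-done
[22] I6 writes R1 · I7 writes R0
[23] I8 issues→MUL
[24] I8 reads
[28] I8 exec-done
[29] I8 writes R2

I7 = (19, 20, 21, 22)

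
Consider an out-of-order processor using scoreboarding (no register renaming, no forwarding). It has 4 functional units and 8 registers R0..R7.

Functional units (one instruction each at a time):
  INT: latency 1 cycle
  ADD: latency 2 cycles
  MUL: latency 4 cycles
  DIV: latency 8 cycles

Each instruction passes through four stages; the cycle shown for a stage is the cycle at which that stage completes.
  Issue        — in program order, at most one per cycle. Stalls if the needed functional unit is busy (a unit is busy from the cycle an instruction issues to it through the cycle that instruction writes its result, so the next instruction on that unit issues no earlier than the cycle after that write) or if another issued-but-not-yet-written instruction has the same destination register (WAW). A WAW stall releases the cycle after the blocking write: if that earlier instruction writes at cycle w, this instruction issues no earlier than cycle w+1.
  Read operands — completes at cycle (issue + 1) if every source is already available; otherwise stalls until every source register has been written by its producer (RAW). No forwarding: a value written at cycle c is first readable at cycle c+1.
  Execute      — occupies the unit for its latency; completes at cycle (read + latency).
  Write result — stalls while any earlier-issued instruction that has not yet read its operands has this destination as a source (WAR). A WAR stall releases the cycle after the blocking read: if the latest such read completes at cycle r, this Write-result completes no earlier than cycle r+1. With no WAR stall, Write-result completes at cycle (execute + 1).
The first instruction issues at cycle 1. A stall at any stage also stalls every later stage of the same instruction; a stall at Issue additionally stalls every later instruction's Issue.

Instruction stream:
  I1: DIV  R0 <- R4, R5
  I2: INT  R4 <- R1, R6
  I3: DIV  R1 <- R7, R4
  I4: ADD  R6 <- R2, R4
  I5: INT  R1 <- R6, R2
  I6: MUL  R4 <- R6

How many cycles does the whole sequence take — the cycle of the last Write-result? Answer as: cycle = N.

cycle 1: I1 dispatched to DIV
cycle 2: I1 operands ready | I2 dispatched to INT
cycle 3: I2 operands ready
cycle 4: I2 complete
cycle 5: R4←I2
cycle 10: I1 complete
cycle 11: R0←I1
cycle 12: I3 dispatched to DIV
cycle 13: I3 operands ready | I4 dispatched to ADD
cycle 14: I4 operands ready
cycle 16: I4 complete
cycle 17: R6←I4
cycle 21: I3 complete
cycle 22: R1←I3
cycle 23: I5 dispatched to INT
cycle 24: I5 operands ready | I6 dispatched to MUL
cycle 25: I5 complete | I6 operands ready
cycle 26: R1←I5
cycle 29: I6 complete
cycle 30: R4←I6

cycle = 30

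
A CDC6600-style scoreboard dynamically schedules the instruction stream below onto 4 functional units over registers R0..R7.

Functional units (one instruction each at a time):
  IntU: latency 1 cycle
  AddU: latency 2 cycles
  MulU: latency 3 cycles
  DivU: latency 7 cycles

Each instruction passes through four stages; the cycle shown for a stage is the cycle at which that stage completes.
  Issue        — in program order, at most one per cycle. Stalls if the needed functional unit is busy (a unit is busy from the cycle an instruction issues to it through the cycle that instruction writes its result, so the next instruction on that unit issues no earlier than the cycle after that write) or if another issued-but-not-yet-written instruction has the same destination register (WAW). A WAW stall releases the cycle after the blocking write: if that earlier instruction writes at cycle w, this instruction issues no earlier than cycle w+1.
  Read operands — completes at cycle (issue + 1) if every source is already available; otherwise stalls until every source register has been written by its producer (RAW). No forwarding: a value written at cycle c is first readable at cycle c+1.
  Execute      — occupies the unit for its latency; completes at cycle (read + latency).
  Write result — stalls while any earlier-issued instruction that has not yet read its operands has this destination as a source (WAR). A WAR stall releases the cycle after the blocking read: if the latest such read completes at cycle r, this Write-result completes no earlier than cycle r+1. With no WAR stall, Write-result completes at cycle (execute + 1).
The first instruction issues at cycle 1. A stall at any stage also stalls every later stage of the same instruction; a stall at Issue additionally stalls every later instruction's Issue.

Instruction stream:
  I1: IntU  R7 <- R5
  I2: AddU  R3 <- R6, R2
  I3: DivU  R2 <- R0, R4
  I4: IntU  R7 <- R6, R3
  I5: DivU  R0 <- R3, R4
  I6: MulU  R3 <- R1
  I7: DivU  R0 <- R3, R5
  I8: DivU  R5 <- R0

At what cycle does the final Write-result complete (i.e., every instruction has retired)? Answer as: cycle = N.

cycle = 42

  I1 | 1 | 2 | 3 | 4
  I2 | 2 | 3 | 5 | 6
  I3 | 3 | 4 | 11 | 12
  I4 | 5 | 7 | 8 | 9   struct: IntU busy until I1 writes@4 · RAW R3: wait I2 write@6
  I5 | 13 | 14 | 21 | 22   struct: DivU busy until I3 writes@12
  I6 | 14 | 15 | 18 | 19
  I7 | 23 | 24 | 31 | 32   struct: DivU busy until I5 writes@22
  I8 | 33 | 34 | 41 | 42   struct: DivU busy until I7 writes@32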